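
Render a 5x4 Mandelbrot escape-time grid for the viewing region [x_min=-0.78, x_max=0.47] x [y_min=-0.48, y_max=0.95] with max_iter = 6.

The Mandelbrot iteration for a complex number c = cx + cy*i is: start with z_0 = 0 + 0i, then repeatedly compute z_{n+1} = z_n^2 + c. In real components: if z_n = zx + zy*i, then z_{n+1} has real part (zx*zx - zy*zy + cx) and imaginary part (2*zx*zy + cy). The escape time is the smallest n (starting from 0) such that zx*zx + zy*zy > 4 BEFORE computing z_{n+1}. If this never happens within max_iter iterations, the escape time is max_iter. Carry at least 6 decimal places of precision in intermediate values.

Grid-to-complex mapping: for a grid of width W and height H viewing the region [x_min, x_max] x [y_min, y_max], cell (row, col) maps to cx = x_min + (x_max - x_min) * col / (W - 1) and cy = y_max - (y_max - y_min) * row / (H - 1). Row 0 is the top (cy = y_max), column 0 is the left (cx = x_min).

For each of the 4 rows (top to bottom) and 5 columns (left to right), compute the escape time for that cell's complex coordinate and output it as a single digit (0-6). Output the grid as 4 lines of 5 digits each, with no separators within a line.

Answer: 34643
66665
66665
66665

Derivation:
(row=0, col=0): c = -0.7800 + 0.9500i → escape time 3
(row=0, col=1): c = -0.4675 + 0.9500i → escape time 4
(row=0, col=2): c = -0.1550 + 0.9500i → escape time 6
(row=0, col=3): c = 0.1575 + 0.9500i → escape time 4
(row=0, col=4): c = 0.4700 + 0.9500i → escape time 3
(row=1, col=0): c = -0.7800 + 0.4733i → escape time 6
(row=1, col=1): c = -0.4675 + 0.4733i → escape time 6
(row=1, col=2): c = -0.1550 + 0.4733i → escape time 6
(row=1, col=3): c = 0.1575 + 0.4733i → escape time 6
(row=1, col=4): c = 0.4700 + 0.4733i → escape time 5
(row=2, col=0): c = -0.7800 + -0.0033i → escape time 6
(row=2, col=1): c = -0.4675 + -0.0033i → escape time 6
(row=2, col=2): c = -0.1550 + -0.0033i → escape time 6
(row=2, col=3): c = 0.1575 + -0.0033i → escape time 6
(row=2, col=4): c = 0.4700 + -0.0033i → escape time 5
(row=3, col=0): c = -0.7800 + -0.4800i → escape time 6
(row=3, col=1): c = -0.4675 + -0.4800i → escape time 6
(row=3, col=2): c = -0.1550 + -0.4800i → escape time 6
(row=3, col=3): c = 0.1575 + -0.4800i → escape time 6
(row=3, col=4): c = 0.4700 + -0.4800i → escape time 5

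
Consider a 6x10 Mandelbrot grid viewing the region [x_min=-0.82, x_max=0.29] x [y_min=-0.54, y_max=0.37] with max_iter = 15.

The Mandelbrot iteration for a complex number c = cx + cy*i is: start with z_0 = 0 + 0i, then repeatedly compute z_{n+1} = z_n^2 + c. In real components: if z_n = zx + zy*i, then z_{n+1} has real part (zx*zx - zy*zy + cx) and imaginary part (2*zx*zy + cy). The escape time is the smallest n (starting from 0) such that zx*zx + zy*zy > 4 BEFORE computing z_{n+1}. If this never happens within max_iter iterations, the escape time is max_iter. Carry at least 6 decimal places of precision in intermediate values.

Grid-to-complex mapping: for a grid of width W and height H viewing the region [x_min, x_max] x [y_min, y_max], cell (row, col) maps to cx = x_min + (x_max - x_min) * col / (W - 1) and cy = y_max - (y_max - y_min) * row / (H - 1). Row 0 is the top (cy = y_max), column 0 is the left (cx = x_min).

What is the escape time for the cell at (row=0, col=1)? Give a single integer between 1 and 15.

Answer: 15

Derivation:
z_0 = 0 + 0i, c = -0.5980 + 0.3700i
Iter 1: z = -0.5980 + 0.3700i, |z|^2 = 0.4945
Iter 2: z = -0.3773 + -0.0725i, |z|^2 = 0.1476
Iter 3: z = -0.4609 + 0.4247i, |z|^2 = 0.3928
Iter 4: z = -0.5660 + -0.0215i, |z|^2 = 0.3208
Iter 5: z = -0.2782 + 0.3944i, |z|^2 = 0.2329
Iter 6: z = -0.6761 + 0.1506i, |z|^2 = 0.4799
Iter 7: z = -0.1635 + 0.1663i, |z|^2 = 0.0544
Iter 8: z = -0.5989 + 0.3156i, |z|^2 = 0.4583
Iter 9: z = -0.3389 + -0.0080i, |z|^2 = 0.1149
Iter 10: z = -0.4832 + 0.3755i, |z|^2 = 0.3745
Iter 11: z = -0.5055 + 0.0071i, |z|^2 = 0.2556
Iter 12: z = -0.3426 + 0.3628i, |z|^2 = 0.2489
Iter 13: z = -0.6123 + 0.1215i, |z|^2 = 0.3896
Iter 14: z = -0.2379 + 0.2213i, |z|^2 = 0.1055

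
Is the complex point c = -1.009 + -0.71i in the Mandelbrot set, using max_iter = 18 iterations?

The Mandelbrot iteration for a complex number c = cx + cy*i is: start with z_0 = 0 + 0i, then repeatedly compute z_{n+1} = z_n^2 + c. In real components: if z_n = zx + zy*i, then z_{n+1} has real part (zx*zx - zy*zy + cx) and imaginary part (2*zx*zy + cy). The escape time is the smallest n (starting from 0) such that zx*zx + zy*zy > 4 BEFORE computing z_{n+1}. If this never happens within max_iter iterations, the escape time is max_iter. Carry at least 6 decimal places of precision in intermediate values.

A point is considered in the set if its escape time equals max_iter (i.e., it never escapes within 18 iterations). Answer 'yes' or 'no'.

z_0 = 0 + 0i, c = -1.0090 + -0.7100i
Iter 1: z = -1.0090 + -0.7100i, |z|^2 = 1.5222
Iter 2: z = -0.4950 + 0.7228i, |z|^2 = 0.7675
Iter 3: z = -1.2864 + -1.4256i, |z|^2 = 3.6870
Iter 4: z = -1.3865 + 2.9576i, |z|^2 = 10.6701
Escaped at iteration 4

Answer: no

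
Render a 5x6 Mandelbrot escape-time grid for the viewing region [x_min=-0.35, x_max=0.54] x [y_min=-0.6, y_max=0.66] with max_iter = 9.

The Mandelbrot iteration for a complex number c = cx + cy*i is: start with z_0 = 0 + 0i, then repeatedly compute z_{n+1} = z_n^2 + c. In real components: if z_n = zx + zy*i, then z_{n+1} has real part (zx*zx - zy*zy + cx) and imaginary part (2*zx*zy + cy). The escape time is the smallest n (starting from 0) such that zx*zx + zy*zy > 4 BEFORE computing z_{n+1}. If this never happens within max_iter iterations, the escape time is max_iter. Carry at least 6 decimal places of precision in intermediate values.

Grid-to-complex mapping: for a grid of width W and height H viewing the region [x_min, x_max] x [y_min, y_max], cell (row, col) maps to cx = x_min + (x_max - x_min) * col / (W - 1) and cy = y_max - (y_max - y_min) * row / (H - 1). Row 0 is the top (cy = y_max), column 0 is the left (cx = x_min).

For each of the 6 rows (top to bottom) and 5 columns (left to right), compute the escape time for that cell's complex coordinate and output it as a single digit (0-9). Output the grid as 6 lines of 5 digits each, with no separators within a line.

Answer: 99983
99994
99994
99994
99994
99994

Derivation:
(row=0, col=0): c = -0.3500 + 0.6600i → escape time 9
(row=0, col=1): c = -0.1275 + 0.6600i → escape time 9
(row=0, col=2): c = 0.0950 + 0.6600i → escape time 9
(row=0, col=3): c = 0.3175 + 0.6600i → escape time 8
(row=0, col=4): c = 0.5400 + 0.6600i → escape time 3
(row=1, col=0): c = -0.3500 + 0.4080i → escape time 9
(row=1, col=1): c = -0.1275 + 0.4080i → escape time 9
(row=1, col=2): c = 0.0950 + 0.4080i → escape time 9
(row=1, col=3): c = 0.3175 + 0.4080i → escape time 9
(row=1, col=4): c = 0.5400 + 0.4080i → escape time 4
(row=2, col=0): c = -0.3500 + 0.1560i → escape time 9
(row=2, col=1): c = -0.1275 + 0.1560i → escape time 9
(row=2, col=2): c = 0.0950 + 0.1560i → escape time 9
(row=2, col=3): c = 0.3175 + 0.1560i → escape time 9
(row=2, col=4): c = 0.5400 + 0.1560i → escape time 4
(row=3, col=0): c = -0.3500 + -0.0960i → escape time 9
(row=3, col=1): c = -0.1275 + -0.0960i → escape time 9
(row=3, col=2): c = 0.0950 + -0.0960i → escape time 9
(row=3, col=3): c = 0.3175 + -0.0960i → escape time 9
(row=3, col=4): c = 0.5400 + -0.0960i → escape time 4
(row=4, col=0): c = -0.3500 + -0.3480i → escape time 9
(row=4, col=1): c = -0.1275 + -0.3480i → escape time 9
(row=4, col=2): c = 0.0950 + -0.3480i → escape time 9
(row=4, col=3): c = 0.3175 + -0.3480i → escape time 9
(row=4, col=4): c = 0.5400 + -0.3480i → escape time 4
(row=5, col=0): c = -0.3500 + -0.6000i → escape time 9
(row=5, col=1): c = -0.1275 + -0.6000i → escape time 9
(row=5, col=2): c = 0.0950 + -0.6000i → escape time 9
(row=5, col=3): c = 0.3175 + -0.6000i → escape time 9
(row=5, col=4): c = 0.5400 + -0.6000i → escape time 4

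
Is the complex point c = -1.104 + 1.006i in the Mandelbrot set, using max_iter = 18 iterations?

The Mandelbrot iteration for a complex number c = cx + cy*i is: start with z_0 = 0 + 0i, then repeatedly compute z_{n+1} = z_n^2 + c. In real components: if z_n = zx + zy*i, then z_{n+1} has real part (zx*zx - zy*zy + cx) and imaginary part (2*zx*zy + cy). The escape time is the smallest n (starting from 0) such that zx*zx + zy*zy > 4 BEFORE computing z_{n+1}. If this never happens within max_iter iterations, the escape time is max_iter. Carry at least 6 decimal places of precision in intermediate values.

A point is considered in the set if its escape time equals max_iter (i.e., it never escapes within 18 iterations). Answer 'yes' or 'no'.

Answer: no

Derivation:
z_0 = 0 + 0i, c = -1.1040 + 1.0060i
Iter 1: z = -1.1040 + 1.0060i, |z|^2 = 2.2309
Iter 2: z = -0.8972 + -1.2152i, |z|^2 = 2.2818
Iter 3: z = -1.7758 + 3.1867i, |z|^2 = 13.3085
Escaped at iteration 3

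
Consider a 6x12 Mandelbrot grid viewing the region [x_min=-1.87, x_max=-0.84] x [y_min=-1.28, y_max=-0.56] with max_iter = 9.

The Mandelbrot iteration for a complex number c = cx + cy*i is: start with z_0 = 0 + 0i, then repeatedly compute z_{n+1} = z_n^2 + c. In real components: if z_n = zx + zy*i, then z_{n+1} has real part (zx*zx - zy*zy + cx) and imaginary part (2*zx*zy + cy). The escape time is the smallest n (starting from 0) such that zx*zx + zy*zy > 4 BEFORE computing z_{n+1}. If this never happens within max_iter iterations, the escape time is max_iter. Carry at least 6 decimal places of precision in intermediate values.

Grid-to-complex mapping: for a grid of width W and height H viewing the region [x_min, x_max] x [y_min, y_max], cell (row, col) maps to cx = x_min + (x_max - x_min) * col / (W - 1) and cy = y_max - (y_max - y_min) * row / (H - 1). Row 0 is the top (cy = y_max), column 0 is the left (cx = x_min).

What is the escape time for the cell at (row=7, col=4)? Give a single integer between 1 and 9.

Answer: 3

Derivation:
z_0 = 0 + 0i, c = -1.0460 + -1.0182i
Iter 1: z = -1.0460 + -1.0182i, |z|^2 = 2.1308
Iter 2: z = -0.9886 + 1.1119i, |z|^2 = 2.2135
Iter 3: z = -1.3049 + -3.2165i, |z|^2 = 12.0487
Escaped at iteration 3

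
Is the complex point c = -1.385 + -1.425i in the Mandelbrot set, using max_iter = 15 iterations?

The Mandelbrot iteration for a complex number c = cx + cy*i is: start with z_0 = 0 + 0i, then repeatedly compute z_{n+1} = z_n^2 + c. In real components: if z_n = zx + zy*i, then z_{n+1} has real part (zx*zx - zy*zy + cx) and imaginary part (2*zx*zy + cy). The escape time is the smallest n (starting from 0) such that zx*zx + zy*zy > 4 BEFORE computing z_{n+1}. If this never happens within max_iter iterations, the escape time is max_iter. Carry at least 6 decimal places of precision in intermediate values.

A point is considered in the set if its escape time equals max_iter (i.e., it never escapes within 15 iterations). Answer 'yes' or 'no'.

Answer: no

Derivation:
z_0 = 0 + 0i, c = -1.3850 + -1.4250i
Iter 1: z = -1.3850 + -1.4250i, |z|^2 = 3.9489
Iter 2: z = -1.4974 + 2.5223i, |z|^2 = 8.6040
Escaped at iteration 2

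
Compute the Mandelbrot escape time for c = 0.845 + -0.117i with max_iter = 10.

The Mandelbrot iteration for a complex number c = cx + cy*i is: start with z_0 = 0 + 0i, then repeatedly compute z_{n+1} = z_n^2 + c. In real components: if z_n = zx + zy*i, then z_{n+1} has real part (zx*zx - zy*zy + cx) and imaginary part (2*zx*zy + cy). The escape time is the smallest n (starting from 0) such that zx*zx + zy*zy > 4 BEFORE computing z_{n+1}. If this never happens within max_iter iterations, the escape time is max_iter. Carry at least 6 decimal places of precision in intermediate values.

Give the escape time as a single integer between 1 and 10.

Answer: 3

Derivation:
z_0 = 0 + 0i, c = 0.8450 + -0.1170i
Iter 1: z = 0.8450 + -0.1170i, |z|^2 = 0.7277
Iter 2: z = 1.5453 + -0.3147i, |z|^2 = 2.4871
Iter 3: z = 3.1340 + -1.0897i, |z|^2 = 11.0095
Escaped at iteration 3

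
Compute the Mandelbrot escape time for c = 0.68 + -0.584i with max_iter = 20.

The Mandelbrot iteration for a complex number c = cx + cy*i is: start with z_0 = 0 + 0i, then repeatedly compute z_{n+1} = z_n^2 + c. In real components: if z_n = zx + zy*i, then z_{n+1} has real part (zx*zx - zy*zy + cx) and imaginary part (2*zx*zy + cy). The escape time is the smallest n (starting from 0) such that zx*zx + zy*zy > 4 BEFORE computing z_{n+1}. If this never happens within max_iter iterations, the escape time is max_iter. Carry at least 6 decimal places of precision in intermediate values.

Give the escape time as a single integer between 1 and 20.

z_0 = 0 + 0i, c = 0.6800 + -0.5840i
Iter 1: z = 0.6800 + -0.5840i, |z|^2 = 0.8035
Iter 2: z = 0.8013 + -1.3782i, |z|^2 = 2.5417
Iter 3: z = -0.5774 + -2.7929i, |z|^2 = 8.1336
Escaped at iteration 3

Answer: 3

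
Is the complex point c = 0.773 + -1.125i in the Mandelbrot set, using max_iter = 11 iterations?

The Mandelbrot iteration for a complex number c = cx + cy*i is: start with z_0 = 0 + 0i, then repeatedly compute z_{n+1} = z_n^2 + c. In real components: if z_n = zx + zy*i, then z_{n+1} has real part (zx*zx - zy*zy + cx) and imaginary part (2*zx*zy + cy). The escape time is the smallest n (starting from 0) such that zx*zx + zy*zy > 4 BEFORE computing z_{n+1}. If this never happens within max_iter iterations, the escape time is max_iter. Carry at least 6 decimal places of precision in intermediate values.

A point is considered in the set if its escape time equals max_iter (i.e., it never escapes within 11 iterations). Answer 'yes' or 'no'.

z_0 = 0 + 0i, c = 0.7730 + -1.1250i
Iter 1: z = 0.7730 + -1.1250i, |z|^2 = 1.8632
Iter 2: z = 0.1049 + -2.8643i, |z|^2 = 8.2149
Escaped at iteration 2

Answer: no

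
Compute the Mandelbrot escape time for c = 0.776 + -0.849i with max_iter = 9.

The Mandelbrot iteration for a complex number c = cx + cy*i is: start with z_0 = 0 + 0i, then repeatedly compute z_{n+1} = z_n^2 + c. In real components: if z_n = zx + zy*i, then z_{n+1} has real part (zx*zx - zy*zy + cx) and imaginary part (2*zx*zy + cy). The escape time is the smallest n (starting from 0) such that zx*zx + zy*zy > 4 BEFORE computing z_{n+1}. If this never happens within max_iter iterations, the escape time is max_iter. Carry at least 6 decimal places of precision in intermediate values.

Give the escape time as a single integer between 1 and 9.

z_0 = 0 + 0i, c = 0.7760 + -0.8490i
Iter 1: z = 0.7760 + -0.8490i, |z|^2 = 1.3230
Iter 2: z = 0.6574 + -2.1666i, |z|^2 = 5.1265
Escaped at iteration 2

Answer: 2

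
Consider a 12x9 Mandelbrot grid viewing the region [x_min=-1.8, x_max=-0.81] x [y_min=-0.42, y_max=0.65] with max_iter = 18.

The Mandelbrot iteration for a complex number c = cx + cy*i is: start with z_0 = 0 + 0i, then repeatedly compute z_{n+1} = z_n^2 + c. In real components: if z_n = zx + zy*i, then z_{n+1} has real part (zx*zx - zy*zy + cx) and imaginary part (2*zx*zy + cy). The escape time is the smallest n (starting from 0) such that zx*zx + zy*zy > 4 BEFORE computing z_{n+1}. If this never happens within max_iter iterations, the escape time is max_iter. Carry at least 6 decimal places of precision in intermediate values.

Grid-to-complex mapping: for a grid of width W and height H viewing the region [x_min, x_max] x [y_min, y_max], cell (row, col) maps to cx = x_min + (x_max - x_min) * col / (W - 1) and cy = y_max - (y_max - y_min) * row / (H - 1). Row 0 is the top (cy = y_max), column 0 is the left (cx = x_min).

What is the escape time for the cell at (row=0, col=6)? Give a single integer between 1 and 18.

Answer: 3

Derivation:
z_0 = 0 + 0i, c = -1.2600 + 0.6500i
Iter 1: z = -1.2600 + 0.6500i, |z|^2 = 2.0101
Iter 2: z = -0.0949 + -0.9880i, |z|^2 = 0.9852
Iter 3: z = -2.2271 + 0.8375i, |z|^2 = 5.6616
Escaped at iteration 3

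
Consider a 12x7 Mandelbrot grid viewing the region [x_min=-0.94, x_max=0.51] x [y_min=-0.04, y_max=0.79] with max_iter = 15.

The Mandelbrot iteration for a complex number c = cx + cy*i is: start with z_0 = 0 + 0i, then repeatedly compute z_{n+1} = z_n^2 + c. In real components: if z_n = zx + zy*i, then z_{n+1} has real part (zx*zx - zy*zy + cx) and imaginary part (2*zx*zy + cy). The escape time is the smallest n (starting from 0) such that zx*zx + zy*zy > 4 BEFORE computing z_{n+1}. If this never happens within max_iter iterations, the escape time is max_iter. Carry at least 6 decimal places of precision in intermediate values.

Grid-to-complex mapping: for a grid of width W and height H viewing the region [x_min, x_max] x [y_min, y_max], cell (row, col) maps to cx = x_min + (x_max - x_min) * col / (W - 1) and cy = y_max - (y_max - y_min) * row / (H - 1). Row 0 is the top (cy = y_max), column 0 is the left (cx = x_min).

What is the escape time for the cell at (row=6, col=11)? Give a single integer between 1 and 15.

z_0 = 0 + 0i, c = 0.5100 + -0.0400i
Iter 1: z = 0.5100 + -0.0400i, |z|^2 = 0.2617
Iter 2: z = 0.7685 + -0.0808i, |z|^2 = 0.5971
Iter 3: z = 1.0941 + -0.1642i, |z|^2 = 1.2239
Iter 4: z = 1.6800 + -0.3993i, |z|^2 = 2.9819
Iter 5: z = 3.1730 + -1.3816i, |z|^2 = 11.9769
Escaped at iteration 5

Answer: 5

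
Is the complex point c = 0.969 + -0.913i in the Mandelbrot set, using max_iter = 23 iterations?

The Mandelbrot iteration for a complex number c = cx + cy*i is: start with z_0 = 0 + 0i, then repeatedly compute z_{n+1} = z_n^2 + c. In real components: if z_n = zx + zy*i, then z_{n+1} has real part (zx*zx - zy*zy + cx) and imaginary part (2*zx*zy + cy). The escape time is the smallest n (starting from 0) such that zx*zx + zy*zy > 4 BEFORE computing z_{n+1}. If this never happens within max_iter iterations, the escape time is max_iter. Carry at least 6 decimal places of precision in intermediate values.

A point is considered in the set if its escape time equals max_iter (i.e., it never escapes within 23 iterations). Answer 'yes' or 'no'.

Answer: no

Derivation:
z_0 = 0 + 0i, c = 0.9690 + -0.9130i
Iter 1: z = 0.9690 + -0.9130i, |z|^2 = 1.7725
Iter 2: z = 1.0744 + -2.6824i, |z|^2 = 8.3496
Escaped at iteration 2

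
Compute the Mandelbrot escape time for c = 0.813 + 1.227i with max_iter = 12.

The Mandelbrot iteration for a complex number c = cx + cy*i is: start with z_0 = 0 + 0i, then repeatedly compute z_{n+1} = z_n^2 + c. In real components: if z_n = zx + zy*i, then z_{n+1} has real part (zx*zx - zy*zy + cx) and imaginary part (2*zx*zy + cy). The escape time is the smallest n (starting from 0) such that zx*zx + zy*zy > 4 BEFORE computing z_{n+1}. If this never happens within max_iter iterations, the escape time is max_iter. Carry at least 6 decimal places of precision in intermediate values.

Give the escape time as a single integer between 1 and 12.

Answer: 2

Derivation:
z_0 = 0 + 0i, c = 0.8130 + 1.2270i
Iter 1: z = 0.8130 + 1.2270i, |z|^2 = 2.1665
Iter 2: z = -0.0316 + 3.2221i, |z|^2 = 10.3829
Escaped at iteration 2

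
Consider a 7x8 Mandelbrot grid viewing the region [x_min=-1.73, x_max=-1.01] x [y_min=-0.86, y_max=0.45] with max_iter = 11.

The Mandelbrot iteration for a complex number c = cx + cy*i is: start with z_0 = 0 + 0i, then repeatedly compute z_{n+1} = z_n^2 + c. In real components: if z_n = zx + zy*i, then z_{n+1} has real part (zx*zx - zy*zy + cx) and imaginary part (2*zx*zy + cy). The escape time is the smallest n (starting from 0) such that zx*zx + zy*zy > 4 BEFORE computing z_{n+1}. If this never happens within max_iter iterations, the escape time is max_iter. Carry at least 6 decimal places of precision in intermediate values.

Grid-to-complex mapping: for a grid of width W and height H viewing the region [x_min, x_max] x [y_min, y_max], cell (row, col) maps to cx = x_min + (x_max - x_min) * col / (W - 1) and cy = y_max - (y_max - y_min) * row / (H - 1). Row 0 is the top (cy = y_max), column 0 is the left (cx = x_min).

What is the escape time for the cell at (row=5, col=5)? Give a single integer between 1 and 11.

z_0 = 0 + 0i, c = -1.1300 + -0.4857i
Iter 1: z = -1.1300 + -0.4857i, |z|^2 = 1.5128
Iter 2: z = -0.0890 + 0.6120i, |z|^2 = 0.3825
Iter 3: z = -1.4966 + -0.5947i, |z|^2 = 2.5935
Iter 4: z = 0.7562 + 1.2943i, |z|^2 = 2.2471
Iter 5: z = -2.2333 + 1.4719i, |z|^2 = 7.1539
Escaped at iteration 5

Answer: 5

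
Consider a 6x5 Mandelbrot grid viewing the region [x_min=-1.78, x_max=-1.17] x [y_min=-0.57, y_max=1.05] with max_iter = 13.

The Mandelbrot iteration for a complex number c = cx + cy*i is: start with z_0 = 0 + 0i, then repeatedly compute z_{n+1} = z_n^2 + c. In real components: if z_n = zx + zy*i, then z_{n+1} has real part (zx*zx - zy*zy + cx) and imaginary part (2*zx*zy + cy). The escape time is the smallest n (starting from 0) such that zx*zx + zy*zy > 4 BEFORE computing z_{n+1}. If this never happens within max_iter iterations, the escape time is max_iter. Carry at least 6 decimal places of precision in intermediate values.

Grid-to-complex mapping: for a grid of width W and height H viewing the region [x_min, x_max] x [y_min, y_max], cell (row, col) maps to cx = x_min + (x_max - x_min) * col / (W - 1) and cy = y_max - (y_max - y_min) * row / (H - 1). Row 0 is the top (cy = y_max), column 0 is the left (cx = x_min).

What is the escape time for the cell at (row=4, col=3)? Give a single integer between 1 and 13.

z_0 = 0 + 0i, c = -1.4140 + -0.5700i
Iter 1: z = -1.4140 + -0.5700i, |z|^2 = 2.3243
Iter 2: z = 0.2605 + 1.0420i, |z|^2 = 1.1535
Iter 3: z = -2.4318 + -0.0271i, |z|^2 = 5.9145
Escaped at iteration 3

Answer: 3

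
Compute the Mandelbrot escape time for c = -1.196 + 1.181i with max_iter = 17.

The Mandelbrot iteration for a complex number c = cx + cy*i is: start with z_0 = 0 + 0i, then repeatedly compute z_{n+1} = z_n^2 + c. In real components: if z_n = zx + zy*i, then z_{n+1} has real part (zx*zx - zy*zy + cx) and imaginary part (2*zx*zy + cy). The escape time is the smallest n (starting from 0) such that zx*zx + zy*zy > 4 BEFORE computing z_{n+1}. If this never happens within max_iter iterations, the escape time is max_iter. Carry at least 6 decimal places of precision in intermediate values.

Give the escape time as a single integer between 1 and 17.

z_0 = 0 + 0i, c = -1.1960 + 1.1810i
Iter 1: z = -1.1960 + 1.1810i, |z|^2 = 2.8252
Iter 2: z = -1.1603 + -1.6440i, |z|^2 = 4.0490
Escaped at iteration 2

Answer: 2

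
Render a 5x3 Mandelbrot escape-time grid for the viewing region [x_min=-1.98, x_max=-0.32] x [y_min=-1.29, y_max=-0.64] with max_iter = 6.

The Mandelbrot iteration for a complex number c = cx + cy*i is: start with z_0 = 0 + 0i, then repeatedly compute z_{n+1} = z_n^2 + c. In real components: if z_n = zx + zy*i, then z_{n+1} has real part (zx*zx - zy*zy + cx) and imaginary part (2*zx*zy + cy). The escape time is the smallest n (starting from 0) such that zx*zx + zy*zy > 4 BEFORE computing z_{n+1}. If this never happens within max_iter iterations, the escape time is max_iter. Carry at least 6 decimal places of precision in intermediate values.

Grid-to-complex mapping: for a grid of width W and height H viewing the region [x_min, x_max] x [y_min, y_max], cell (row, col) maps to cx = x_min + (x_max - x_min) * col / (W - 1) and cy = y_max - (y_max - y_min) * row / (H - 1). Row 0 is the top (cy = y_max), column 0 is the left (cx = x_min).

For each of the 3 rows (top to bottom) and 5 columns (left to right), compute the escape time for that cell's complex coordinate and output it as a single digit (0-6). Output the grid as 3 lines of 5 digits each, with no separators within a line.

Answer: 13356
12335
11233

Derivation:
(row=0, col=0): c = -1.9800 + -0.6400i → escape time 1
(row=0, col=1): c = -1.5650 + -0.6400i → escape time 3
(row=0, col=2): c = -1.1500 + -0.6400i → escape time 3
(row=0, col=3): c = -0.7350 + -0.6400i → escape time 5
(row=0, col=4): c = -0.3200 + -0.6400i → escape time 6
(row=1, col=0): c = -1.9800 + -0.9650i → escape time 1
(row=1, col=1): c = -1.5650 + -0.9650i → escape time 2
(row=1, col=2): c = -1.1500 + -0.9650i → escape time 3
(row=1, col=3): c = -0.7350 + -0.9650i → escape time 3
(row=1, col=4): c = -0.3200 + -0.9650i → escape time 5
(row=2, col=0): c = -1.9800 + -1.2900i → escape time 1
(row=2, col=1): c = -1.5650 + -1.2900i → escape time 1
(row=2, col=2): c = -1.1500 + -1.2900i → escape time 2
(row=2, col=3): c = -0.7350 + -1.2900i → escape time 3
(row=2, col=4): c = -0.3200 + -1.2900i → escape time 3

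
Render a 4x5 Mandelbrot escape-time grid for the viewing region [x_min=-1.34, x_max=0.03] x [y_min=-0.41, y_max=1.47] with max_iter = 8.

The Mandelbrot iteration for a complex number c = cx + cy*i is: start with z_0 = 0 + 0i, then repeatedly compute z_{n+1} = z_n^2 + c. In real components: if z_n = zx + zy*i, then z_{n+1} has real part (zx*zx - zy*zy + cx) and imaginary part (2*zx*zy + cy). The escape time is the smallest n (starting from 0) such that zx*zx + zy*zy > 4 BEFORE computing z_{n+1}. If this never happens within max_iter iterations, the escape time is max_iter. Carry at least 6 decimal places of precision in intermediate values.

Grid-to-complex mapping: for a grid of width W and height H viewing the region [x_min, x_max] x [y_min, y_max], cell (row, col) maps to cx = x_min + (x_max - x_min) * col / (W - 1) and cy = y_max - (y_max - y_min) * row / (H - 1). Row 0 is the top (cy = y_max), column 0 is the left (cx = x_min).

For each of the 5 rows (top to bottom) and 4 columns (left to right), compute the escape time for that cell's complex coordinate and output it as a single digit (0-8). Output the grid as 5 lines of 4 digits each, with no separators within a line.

(row=0, col=0): c = -1.3400 + 1.4700i → escape time 2
(row=0, col=1): c = -0.8833 + 1.4700i → escape time 2
(row=0, col=2): c = -0.4267 + 1.4700i → escape time 2
(row=0, col=3): c = 0.0300 + 1.4700i → escape time 2
(row=1, col=0): c = -1.3400 + 1.0000i → escape time 3
(row=1, col=1): c = -0.8833 + 1.0000i → escape time 3
(row=1, col=2): c = -0.4267 + 1.0000i → escape time 4
(row=1, col=3): c = 0.0300 + 1.0000i → escape time 6
(row=2, col=0): c = -1.3400 + 0.5300i → escape time 3
(row=2, col=1): c = -0.8833 + 0.5300i → escape time 5
(row=2, col=2): c = -0.4267 + 0.5300i → escape time 8
(row=2, col=3): c = 0.0300 + 0.5300i → escape time 8
(row=3, col=0): c = -1.3400 + 0.0600i → escape time 8
(row=3, col=1): c = -0.8833 + 0.0600i → escape time 8
(row=3, col=2): c = -0.4267 + 0.0600i → escape time 8
(row=3, col=3): c = 0.0300 + 0.0600i → escape time 8
(row=4, col=0): c = -1.3400 + -0.4100i → escape time 5
(row=4, col=1): c = -0.8833 + -0.4100i → escape time 7
(row=4, col=2): c = -0.4267 + -0.4100i → escape time 8
(row=4, col=3): c = 0.0300 + -0.4100i → escape time 8

Answer: 2222
3346
3588
8888
5788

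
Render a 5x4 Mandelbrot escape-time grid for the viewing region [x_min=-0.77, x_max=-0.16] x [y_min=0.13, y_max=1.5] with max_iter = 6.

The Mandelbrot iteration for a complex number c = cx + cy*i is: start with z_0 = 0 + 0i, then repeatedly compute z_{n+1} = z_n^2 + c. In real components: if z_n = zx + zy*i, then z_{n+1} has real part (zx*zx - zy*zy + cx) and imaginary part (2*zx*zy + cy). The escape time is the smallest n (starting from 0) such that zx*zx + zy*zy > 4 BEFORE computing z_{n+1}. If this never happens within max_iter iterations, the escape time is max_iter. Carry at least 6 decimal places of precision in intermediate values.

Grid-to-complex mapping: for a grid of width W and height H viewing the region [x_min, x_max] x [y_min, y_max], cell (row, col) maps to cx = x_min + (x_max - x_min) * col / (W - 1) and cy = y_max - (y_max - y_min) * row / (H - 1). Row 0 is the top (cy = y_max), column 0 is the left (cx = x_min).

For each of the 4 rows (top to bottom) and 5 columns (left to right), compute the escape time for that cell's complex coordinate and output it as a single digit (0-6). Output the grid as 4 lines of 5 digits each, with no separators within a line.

Answer: 22222
33456
66666
66666

Derivation:
(row=0, col=0): c = -0.7700 + 1.5000i → escape time 2
(row=0, col=1): c = -0.6175 + 1.5000i → escape time 2
(row=0, col=2): c = -0.4650 + 1.5000i → escape time 2
(row=0, col=3): c = -0.3125 + 1.5000i → escape time 2
(row=0, col=4): c = -0.1600 + 1.5000i → escape time 2
(row=1, col=0): c = -0.7700 + 1.0433i → escape time 3
(row=1, col=1): c = -0.6175 + 1.0433i → escape time 3
(row=1, col=2): c = -0.4650 + 1.0433i → escape time 4
(row=1, col=3): c = -0.3125 + 1.0433i → escape time 5
(row=1, col=4): c = -0.1600 + 1.0433i → escape time 6
(row=2, col=0): c = -0.7700 + 0.5867i → escape time 6
(row=2, col=1): c = -0.6175 + 0.5867i → escape time 6
(row=2, col=2): c = -0.4650 + 0.5867i → escape time 6
(row=2, col=3): c = -0.3125 + 0.5867i → escape time 6
(row=2, col=4): c = -0.1600 + 0.5867i → escape time 6
(row=3, col=0): c = -0.7700 + 0.1300i → escape time 6
(row=3, col=1): c = -0.6175 + 0.1300i → escape time 6
(row=3, col=2): c = -0.4650 + 0.1300i → escape time 6
(row=3, col=3): c = -0.3125 + 0.1300i → escape time 6
(row=3, col=4): c = -0.1600 + 0.1300i → escape time 6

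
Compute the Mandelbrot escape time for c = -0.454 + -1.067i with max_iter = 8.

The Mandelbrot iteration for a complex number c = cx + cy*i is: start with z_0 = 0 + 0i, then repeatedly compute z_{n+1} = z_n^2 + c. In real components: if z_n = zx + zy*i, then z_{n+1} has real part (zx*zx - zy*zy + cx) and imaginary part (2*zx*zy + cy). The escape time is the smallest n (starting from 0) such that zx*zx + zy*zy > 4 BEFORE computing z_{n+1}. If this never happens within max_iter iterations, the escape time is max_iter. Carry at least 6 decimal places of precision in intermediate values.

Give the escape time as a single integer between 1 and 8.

z_0 = 0 + 0i, c = -0.4540 + -1.0670i
Iter 1: z = -0.4540 + -1.0670i, |z|^2 = 1.3446
Iter 2: z = -1.3864 + -0.0982i, |z|^2 = 1.9317
Iter 3: z = 1.4584 + -0.7948i, |z|^2 = 2.7586
Iter 4: z = 1.0412 + -3.3853i, |z|^2 = 12.5444
Escaped at iteration 4

Answer: 4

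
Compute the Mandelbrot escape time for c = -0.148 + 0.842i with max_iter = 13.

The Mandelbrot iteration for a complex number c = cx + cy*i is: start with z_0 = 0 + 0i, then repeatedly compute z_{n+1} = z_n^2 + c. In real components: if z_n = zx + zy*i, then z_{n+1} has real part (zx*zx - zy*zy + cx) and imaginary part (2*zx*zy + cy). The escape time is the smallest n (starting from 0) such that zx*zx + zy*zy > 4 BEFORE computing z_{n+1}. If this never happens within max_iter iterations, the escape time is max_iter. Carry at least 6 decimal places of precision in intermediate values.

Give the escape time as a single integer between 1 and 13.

z_0 = 0 + 0i, c = -0.1480 + 0.8420i
Iter 1: z = -0.1480 + 0.8420i, |z|^2 = 0.7309
Iter 2: z = -0.8351 + 0.5928i, |z|^2 = 1.0487
Iter 3: z = 0.1980 + -0.1480i, |z|^2 = 0.0611
Iter 4: z = -0.1307 + 0.7834i, |z|^2 = 0.6308
Iter 5: z = -0.7446 + 0.6372i, |z|^2 = 0.9605
Iter 6: z = 0.0005 + -0.1070i, |z|^2 = 0.0114
Iter 7: z = -0.1594 + 0.8419i, |z|^2 = 0.7342
Iter 8: z = -0.8314 + 0.5735i, |z|^2 = 1.0201
Iter 9: z = 0.2142 + -0.1116i, |z|^2 = 0.0584
Iter 10: z = -0.1146 + 0.7942i, |z|^2 = 0.6438
Iter 11: z = -0.7656 + 0.6600i, |z|^2 = 1.0217
Iter 12: z = 0.0025 + -0.1686i, |z|^2 = 0.0284

Answer: 13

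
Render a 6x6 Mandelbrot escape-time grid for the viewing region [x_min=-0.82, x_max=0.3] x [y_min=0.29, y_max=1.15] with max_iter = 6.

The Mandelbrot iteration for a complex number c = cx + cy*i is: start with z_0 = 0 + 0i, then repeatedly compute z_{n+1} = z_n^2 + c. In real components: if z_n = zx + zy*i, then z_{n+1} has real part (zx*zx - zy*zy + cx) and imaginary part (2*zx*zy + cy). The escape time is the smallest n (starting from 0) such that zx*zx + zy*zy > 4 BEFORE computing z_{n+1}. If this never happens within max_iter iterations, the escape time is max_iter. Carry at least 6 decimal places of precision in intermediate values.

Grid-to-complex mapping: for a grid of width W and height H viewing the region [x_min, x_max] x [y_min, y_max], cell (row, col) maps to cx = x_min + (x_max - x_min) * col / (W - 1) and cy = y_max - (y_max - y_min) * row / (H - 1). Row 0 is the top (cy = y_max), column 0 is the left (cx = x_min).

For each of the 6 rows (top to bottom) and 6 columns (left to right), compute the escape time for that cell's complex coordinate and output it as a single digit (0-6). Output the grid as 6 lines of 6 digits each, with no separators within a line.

(row=0, col=0): c = -0.8200 + 1.1500i → escape time 3
(row=0, col=1): c = -0.5960 + 1.1500i → escape time 3
(row=0, col=2): c = -0.3720 + 1.1500i → escape time 4
(row=0, col=3): c = -0.1480 + 1.1500i → escape time 5
(row=0, col=4): c = 0.0760 + 1.1500i → escape time 3
(row=0, col=5): c = 0.3000 + 1.1500i → escape time 2
(row=1, col=0): c = -0.8200 + 0.9780i → escape time 3
(row=1, col=1): c = -0.5960 + 0.9780i → escape time 4
(row=1, col=2): c = -0.3720 + 0.9780i → escape time 5
(row=1, col=3): c = -0.1480 + 0.9780i → escape time 6
(row=1, col=4): c = 0.0760 + 0.9780i → escape time 5
(row=1, col=5): c = 0.3000 + 0.9780i → escape time 4
(row=2, col=0): c = -0.8200 + 0.8060i → escape time 4
(row=2, col=1): c = -0.5960 + 0.8060i → escape time 4
(row=2, col=2): c = -0.3720 + 0.8060i → escape time 6
(row=2, col=3): c = -0.1480 + 0.8060i → escape time 6
(row=2, col=4): c = 0.0760 + 0.8060i → escape time 6
(row=2, col=5): c = 0.3000 + 0.8060i → escape time 4
(row=3, col=0): c = -0.8200 + 0.6340i → escape time 5
(row=3, col=1): c = -0.5960 + 0.6340i → escape time 6
(row=3, col=2): c = -0.3720 + 0.6340i → escape time 6
(row=3, col=3): c = -0.1480 + 0.6340i → escape time 6
(row=3, col=4): c = 0.0760 + 0.6340i → escape time 6
(row=3, col=5): c = 0.3000 + 0.6340i → escape time 6
(row=4, col=0): c = -0.8200 + 0.4620i → escape time 6
(row=4, col=1): c = -0.5960 + 0.4620i → escape time 6
(row=4, col=2): c = -0.3720 + 0.4620i → escape time 6
(row=4, col=3): c = -0.1480 + 0.4620i → escape time 6
(row=4, col=4): c = 0.0760 + 0.4620i → escape time 6
(row=4, col=5): c = 0.3000 + 0.4620i → escape time 6
(row=5, col=0): c = -0.8200 + 0.2900i → escape time 6
(row=5, col=1): c = -0.5960 + 0.2900i → escape time 6
(row=5, col=2): c = -0.3720 + 0.2900i → escape time 6
(row=5, col=3): c = -0.1480 + 0.2900i → escape time 6
(row=5, col=4): c = 0.0760 + 0.2900i → escape time 6
(row=5, col=5): c = 0.3000 + 0.2900i → escape time 6

Answer: 334532
345654
446664
566666
666666
666666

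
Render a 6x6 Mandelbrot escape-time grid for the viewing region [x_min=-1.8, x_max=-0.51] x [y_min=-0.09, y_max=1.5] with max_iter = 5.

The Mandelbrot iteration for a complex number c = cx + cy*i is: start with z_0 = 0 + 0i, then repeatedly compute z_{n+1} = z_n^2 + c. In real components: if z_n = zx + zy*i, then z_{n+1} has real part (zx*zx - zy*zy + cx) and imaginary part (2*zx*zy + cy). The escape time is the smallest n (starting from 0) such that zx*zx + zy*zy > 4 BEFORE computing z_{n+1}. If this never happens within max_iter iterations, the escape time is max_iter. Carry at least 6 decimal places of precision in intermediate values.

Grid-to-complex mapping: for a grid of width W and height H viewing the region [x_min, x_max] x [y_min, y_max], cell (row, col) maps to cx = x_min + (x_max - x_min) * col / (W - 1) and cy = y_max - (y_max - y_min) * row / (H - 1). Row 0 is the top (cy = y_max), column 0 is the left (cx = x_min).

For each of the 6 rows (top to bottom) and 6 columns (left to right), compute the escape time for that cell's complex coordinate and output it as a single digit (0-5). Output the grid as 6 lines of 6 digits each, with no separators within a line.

Answer: 112222
122333
233344
333555
455555
455555

Derivation:
(row=0, col=0): c = -1.8000 + 1.5000i → escape time 1
(row=0, col=1): c = -1.5420 + 1.5000i → escape time 1
(row=0, col=2): c = -1.2840 + 1.5000i → escape time 2
(row=0, col=3): c = -1.0260 + 1.5000i → escape time 2
(row=0, col=4): c = -0.7680 + 1.5000i → escape time 2
(row=0, col=5): c = -0.5100 + 1.5000i → escape time 2
(row=1, col=0): c = -1.8000 + 1.1820i → escape time 1
(row=1, col=1): c = -1.5420 + 1.1820i → escape time 2
(row=1, col=2): c = -1.2840 + 1.1820i → escape time 2
(row=1, col=3): c = -1.0260 + 1.1820i → escape time 3
(row=1, col=4): c = -0.7680 + 1.1820i → escape time 3
(row=1, col=5): c = -0.5100 + 1.1820i → escape time 3
(row=2, col=0): c = -1.8000 + 0.8640i → escape time 2
(row=2, col=1): c = -1.5420 + 0.8640i → escape time 3
(row=2, col=2): c = -1.2840 + 0.8640i → escape time 3
(row=2, col=3): c = -1.0260 + 0.8640i → escape time 3
(row=2, col=4): c = -0.7680 + 0.8640i → escape time 4
(row=2, col=5): c = -0.5100 + 0.8640i → escape time 4
(row=3, col=0): c = -1.8000 + 0.5460i → escape time 3
(row=3, col=1): c = -1.5420 + 0.5460i → escape time 3
(row=3, col=2): c = -1.2840 + 0.5460i → escape time 3
(row=3, col=3): c = -1.0260 + 0.5460i → escape time 5
(row=3, col=4): c = -0.7680 + 0.5460i → escape time 5
(row=3, col=5): c = -0.5100 + 0.5460i → escape time 5
(row=4, col=0): c = -1.8000 + 0.2280i → escape time 4
(row=4, col=1): c = -1.5420 + 0.2280i → escape time 5
(row=4, col=2): c = -1.2840 + 0.2280i → escape time 5
(row=4, col=3): c = -1.0260 + 0.2280i → escape time 5
(row=4, col=4): c = -0.7680 + 0.2280i → escape time 5
(row=4, col=5): c = -0.5100 + 0.2280i → escape time 5
(row=5, col=0): c = -1.8000 + -0.0900i → escape time 4
(row=5, col=1): c = -1.5420 + -0.0900i → escape time 5
(row=5, col=2): c = -1.2840 + -0.0900i → escape time 5
(row=5, col=3): c = -1.0260 + -0.0900i → escape time 5
(row=5, col=4): c = -0.7680 + -0.0900i → escape time 5
(row=5, col=5): c = -0.5100 + -0.0900i → escape time 5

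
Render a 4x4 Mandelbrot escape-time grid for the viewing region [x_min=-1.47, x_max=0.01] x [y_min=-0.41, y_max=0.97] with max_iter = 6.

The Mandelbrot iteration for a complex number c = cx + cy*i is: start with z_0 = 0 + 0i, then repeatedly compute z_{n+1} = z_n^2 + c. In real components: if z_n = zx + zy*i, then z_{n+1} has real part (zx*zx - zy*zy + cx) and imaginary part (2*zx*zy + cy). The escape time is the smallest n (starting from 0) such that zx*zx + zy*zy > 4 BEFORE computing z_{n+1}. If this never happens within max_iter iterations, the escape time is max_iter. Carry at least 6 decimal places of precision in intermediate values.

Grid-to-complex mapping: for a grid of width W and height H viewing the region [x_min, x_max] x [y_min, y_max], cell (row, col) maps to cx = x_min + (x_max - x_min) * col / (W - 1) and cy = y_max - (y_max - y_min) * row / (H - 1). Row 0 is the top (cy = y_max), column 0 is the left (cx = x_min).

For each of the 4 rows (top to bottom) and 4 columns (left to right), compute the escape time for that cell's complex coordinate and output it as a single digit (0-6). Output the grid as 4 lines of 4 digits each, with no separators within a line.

Answer: 3346
3566
6666
4666

Derivation:
(row=0, col=0): c = -1.4700 + 0.9700i → escape time 3
(row=0, col=1): c = -0.9767 + 0.9700i → escape time 3
(row=0, col=2): c = -0.4833 + 0.9700i → escape time 4
(row=0, col=3): c = 0.0100 + 0.9700i → escape time 6
(row=1, col=0): c = -1.4700 + 0.5100i → escape time 3
(row=1, col=1): c = -0.9767 + 0.5100i → escape time 5
(row=1, col=2): c = -0.4833 + 0.5100i → escape time 6
(row=1, col=3): c = 0.0100 + 0.5100i → escape time 6
(row=2, col=0): c = -1.4700 + 0.0500i → escape time 6
(row=2, col=1): c = -0.9767 + 0.0500i → escape time 6
(row=2, col=2): c = -0.4833 + 0.0500i → escape time 6
(row=2, col=3): c = 0.0100 + 0.0500i → escape time 6
(row=3, col=0): c = -1.4700 + -0.4100i → escape time 4
(row=3, col=1): c = -0.9767 + -0.4100i → escape time 6
(row=3, col=2): c = -0.4833 + -0.4100i → escape time 6
(row=3, col=3): c = 0.0100 + -0.4100i → escape time 6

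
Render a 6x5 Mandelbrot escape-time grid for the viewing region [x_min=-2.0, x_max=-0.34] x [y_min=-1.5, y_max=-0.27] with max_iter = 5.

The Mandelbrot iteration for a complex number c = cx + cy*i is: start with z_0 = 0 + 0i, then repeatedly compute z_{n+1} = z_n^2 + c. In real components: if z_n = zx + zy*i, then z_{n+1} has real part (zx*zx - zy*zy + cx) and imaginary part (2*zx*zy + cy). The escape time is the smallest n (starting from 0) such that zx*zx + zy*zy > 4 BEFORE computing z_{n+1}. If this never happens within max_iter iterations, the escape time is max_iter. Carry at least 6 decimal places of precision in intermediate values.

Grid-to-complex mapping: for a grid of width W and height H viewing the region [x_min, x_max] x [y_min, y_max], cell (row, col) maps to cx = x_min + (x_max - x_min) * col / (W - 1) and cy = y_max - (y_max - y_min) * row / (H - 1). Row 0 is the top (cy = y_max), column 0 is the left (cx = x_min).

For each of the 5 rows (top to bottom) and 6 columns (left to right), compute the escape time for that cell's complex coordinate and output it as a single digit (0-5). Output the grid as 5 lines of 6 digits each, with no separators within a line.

Answer: 145555
133555
123345
112333
111222

Derivation:
(row=0, col=0): c = -2.0000 + -0.2700i → escape time 1
(row=0, col=1): c = -1.6680 + -0.2700i → escape time 4
(row=0, col=2): c = -1.3360 + -0.2700i → escape time 5
(row=0, col=3): c = -1.0040 + -0.2700i → escape time 5
(row=0, col=4): c = -0.6720 + -0.2700i → escape time 5
(row=0, col=5): c = -0.3400 + -0.2700i → escape time 5
(row=1, col=0): c = -2.0000 + -0.5775i → escape time 1
(row=1, col=1): c = -1.6680 + -0.5775i → escape time 3
(row=1, col=2): c = -1.3360 + -0.5775i → escape time 3
(row=1, col=3): c = -1.0040 + -0.5775i → escape time 5
(row=1, col=4): c = -0.6720 + -0.5775i → escape time 5
(row=1, col=5): c = -0.3400 + -0.5775i → escape time 5
(row=2, col=0): c = -2.0000 + -0.8850i → escape time 1
(row=2, col=1): c = -1.6680 + -0.8850i → escape time 2
(row=2, col=2): c = -1.3360 + -0.8850i → escape time 3
(row=2, col=3): c = -1.0040 + -0.8850i → escape time 3
(row=2, col=4): c = -0.6720 + -0.8850i → escape time 4
(row=2, col=5): c = -0.3400 + -0.8850i → escape time 5
(row=3, col=0): c = -2.0000 + -1.1925i → escape time 1
(row=3, col=1): c = -1.6680 + -1.1925i → escape time 1
(row=3, col=2): c = -1.3360 + -1.1925i → escape time 2
(row=3, col=3): c = -1.0040 + -1.1925i → escape time 3
(row=3, col=4): c = -0.6720 + -1.1925i → escape time 3
(row=3, col=5): c = -0.3400 + -1.1925i → escape time 3
(row=4, col=0): c = -2.0000 + -1.5000i → escape time 1
(row=4, col=1): c = -1.6680 + -1.5000i → escape time 1
(row=4, col=2): c = -1.3360 + -1.5000i → escape time 1
(row=4, col=3): c = -1.0040 + -1.5000i → escape time 2
(row=4, col=4): c = -0.6720 + -1.5000i → escape time 2
(row=4, col=5): c = -0.3400 + -1.5000i → escape time 2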